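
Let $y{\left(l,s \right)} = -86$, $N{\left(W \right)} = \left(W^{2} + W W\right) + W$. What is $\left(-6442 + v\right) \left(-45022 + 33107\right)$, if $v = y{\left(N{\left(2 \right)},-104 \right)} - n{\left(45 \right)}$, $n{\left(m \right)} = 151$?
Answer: $79580285$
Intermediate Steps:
$N{\left(W \right)} = W + 2 W^{2}$ ($N{\left(W \right)} = \left(W^{2} + W^{2}\right) + W = 2 W^{2} + W = W + 2 W^{2}$)
$v = -237$ ($v = -86 - 151 = -237$)
$\left(-6442 + v\right) \left(-45022 + 33107\right) = \left(-6442 - 237\right) \left(-45022 + 33107\right) = \left(-6679\right) \left(-11915\right) = 79580285$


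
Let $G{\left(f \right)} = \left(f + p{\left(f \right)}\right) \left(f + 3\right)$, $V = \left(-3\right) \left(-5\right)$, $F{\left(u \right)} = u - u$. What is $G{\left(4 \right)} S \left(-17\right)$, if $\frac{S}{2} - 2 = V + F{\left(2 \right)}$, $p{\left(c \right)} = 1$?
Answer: $-20230$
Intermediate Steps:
$F{\left(u \right)} = 0$
$V = 15$
$S = 34$ ($S = 4 + 2 \left(15 + 0\right) = 4 + 2 \cdot 15 = 4 + 30 = 34$)
$G{\left(f \right)} = \left(1 + f\right) \left(3 + f\right)$ ($G{\left(f \right)} = \left(f + 1\right) \left(f + 3\right) = \left(1 + f\right) \left(3 + f\right)$)
$G{\left(4 \right)} S \left(-17\right) = \left(3 + 4^{2} + 4 \cdot 4\right) 34 \left(-17\right) = \left(3 + 16 + 16\right) 34 \left(-17\right) = 35 \cdot 34 \left(-17\right) = 1190 \left(-17\right) = -20230$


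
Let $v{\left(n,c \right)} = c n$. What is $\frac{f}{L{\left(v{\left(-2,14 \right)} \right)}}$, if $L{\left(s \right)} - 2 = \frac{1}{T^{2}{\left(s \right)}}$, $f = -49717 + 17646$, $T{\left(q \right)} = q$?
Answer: $- \frac{25143664}{1569} \approx -16025.0$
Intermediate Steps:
$f = -32071$
$L{\left(s \right)} = 2 + \frac{1}{s^{2}}$
$\frac{f}{L{\left(v{\left(-2,14 \right)} \right)}} = - \frac{32071}{2 + \frac{1}{784}} = - \frac{32071}{\frac{1569}{784}} = \left(-32071\right) \frac{784}{1569} = - \frac{25143664}{1569}$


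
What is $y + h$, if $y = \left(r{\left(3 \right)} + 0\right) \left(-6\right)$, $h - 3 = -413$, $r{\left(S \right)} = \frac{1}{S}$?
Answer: $-412$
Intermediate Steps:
$h = -410$ ($h = 3 - 413 = -410$)
$y = -2$ ($y = \left(\frac{1}{3} + 0\right) \left(-6\right) = \frac{1}{3} \left(-6\right) = -2$)
$y + h = -2 - 410 = -412$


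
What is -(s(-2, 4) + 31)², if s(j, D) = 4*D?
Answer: -2209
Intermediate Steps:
-(s(-2, 4) + 31)² = -(4*4 + 31)² = -(16 + 31)² = -1*47² = -1*2209 = -2209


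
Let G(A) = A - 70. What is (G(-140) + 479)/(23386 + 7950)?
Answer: 269/31336 ≈ 0.0085844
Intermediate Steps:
G(A) = -70 + A
(G(-140) + 479)/(23386 + 7950) = ((-70 - 140) + 479)/(23386 + 7950) = (-210 + 479)/31336 = 269*(1/31336) = 269/31336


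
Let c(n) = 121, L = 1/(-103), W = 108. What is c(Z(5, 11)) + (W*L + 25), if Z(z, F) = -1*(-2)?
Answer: 14930/103 ≈ 144.95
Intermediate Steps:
Z(z, F) = 2
L = -1/103 ≈ -0.0097087
c(Z(5, 11)) + (W*L + 25) = 121 + (108*(-1/103) + 25) = 121 + (-108/103 + 25) = 121 + 2467/103 = 14930/103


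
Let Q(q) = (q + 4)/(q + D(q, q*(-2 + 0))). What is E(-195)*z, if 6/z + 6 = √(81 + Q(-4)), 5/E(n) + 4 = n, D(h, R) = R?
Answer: -10/199 ≈ -0.050251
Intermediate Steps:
Q(q) = -(4 + q)/q (Q(q) = (q + 4)/(q + q*(-2 + 0)) = (4 + q)/(q + q*(-2)) = (4 + q)/(q - 2*q) = (4 + q)/((-q)) = (4 + q)*(-1/q) = -(4 + q)/q)
E(n) = 5/(-4 + n)
z = 2 (z = 6/(-6 + √(81 + (-4 - 1*(-4))/(-4))) = 6/(-6 + √(81 - (-4 + 4)/4)) = 6/(-6 + √(81 - ¼*0)) = 6/(-6 + √(81 + 0)) = 6/(-6 + √81) = 6/(-6 + 9) = 6/3 = 6*(⅓) = 2)
E(-195)*z = (5/(-4 - 195))*2 = (5/(-199))*2 = (5*(-1/199))*2 = -5/199*2 = -10/199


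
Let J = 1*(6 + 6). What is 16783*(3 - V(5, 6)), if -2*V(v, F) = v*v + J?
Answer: 721669/2 ≈ 3.6083e+5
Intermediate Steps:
J = 12 (J = 1*12 = 12)
V(v, F) = -6 - v²/2 (V(v, F) = -(v*v + 12)/2 = -(v² + 12)/2 = -(12 + v²)/2 = -6 - v²/2)
16783*(3 - V(5, 6)) = 16783*(3 - (-6 - ½*5²)) = 16783*(3 - (-6 - ½*25)) = 16783*(3 - (-6 - 25/2)) = 16783*(3 - 1*(-37/2)) = 16783*(3 + 37/2) = 16783*(43/2) = 721669/2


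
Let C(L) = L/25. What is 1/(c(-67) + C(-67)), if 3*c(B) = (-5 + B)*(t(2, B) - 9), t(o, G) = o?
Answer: 25/4133 ≈ 0.0060489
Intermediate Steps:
C(L) = L/25 (C(L) = L*(1/25) = L/25)
c(B) = 35/3 - 7*B/3 (c(B) = ((-5 + B)*(2 - 9))/3 = ((-5 + B)*(-7))/3 = (35 - 7*B)/3 = 35/3 - 7*B/3)
1/(c(-67) + C(-67)) = 1/((35/3 - 7/3*(-67)) + (1/25)*(-67)) = 1/((35/3 + 469/3) - 67/25) = 1/(168 - 67/25) = 1/(4133/25) = 25/4133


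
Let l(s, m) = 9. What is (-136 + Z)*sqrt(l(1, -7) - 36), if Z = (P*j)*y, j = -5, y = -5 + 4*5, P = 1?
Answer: -633*I*sqrt(3) ≈ -1096.4*I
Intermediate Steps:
y = 15 (y = -5 + 20 = 15)
Z = -75 (Z = (1*(-5))*15 = -5*15 = -75)
(-136 + Z)*sqrt(l(1, -7) - 36) = (-136 - 75)*sqrt(9 - 36) = -633*I*sqrt(3)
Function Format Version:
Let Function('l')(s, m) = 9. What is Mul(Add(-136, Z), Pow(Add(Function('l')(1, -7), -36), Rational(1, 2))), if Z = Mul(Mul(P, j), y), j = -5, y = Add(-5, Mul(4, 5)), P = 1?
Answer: Mul(-633, I, Pow(3, Rational(1, 2))) ≈ Mul(-1096.4, I)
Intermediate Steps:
y = 15 (y = Add(-5, 20) = 15)
Z = -75 (Z = Mul(Mul(1, -5), 15) = Mul(-5, 15) = -75)
Mul(Add(-136, Z), Pow(Add(Function('l')(1, -7), -36), Rational(1, 2))) = Mul(Add(-136, -75), Pow(Add(9, -36), Rational(1, 2))) = Mul(-211, Pow(-27, Rational(1, 2))) = Mul(-211, Mul(3, I, Pow(3, Rational(1, 2)))) = Mul(-633, I, Pow(3, Rational(1, 2)))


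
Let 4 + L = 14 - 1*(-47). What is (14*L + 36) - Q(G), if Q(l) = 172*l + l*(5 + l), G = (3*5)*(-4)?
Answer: 7854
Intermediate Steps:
L = 57 (L = -4 + (14 - 1*(-47)) = -4 + (14 + 47) = -4 + 61 = 57)
G = -60 (G = 15*(-4) = -60)
(14*L + 36) - Q(G) = (14*57 + 36) - (-60)*(177 - 60) = (798 + 36) - (-60)*117 = 834 - 1*(-7020) = 834 + 7020 = 7854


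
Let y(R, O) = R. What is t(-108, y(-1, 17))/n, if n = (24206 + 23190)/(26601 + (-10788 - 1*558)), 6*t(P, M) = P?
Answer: -137295/23698 ≈ -5.7935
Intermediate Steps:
t(P, M) = P/6
n = 47396/15255 (n = 47396/(26601 + (-10788 - 558)) = 47396/(26601 - 11346) = 47396/15255 ≈ 3.1069)
t(-108, y(-1, 17))/n = ((⅙)*(-108))/(47396/15255) = -18*15255/47396 = -137295/23698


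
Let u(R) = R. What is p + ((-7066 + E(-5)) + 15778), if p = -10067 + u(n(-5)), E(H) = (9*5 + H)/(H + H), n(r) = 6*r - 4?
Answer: -1393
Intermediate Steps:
n(r) = -4 + 6*r
E(H) = (45 + H)/(2*H) (E(H) = (45 + H)/((2*H)) = (45 + H)*(1/(2*H)) = (45 + H)/(2*H))
p = -10101 (p = -10067 + (-4 + 6*(-5)) = -10067 + (-4 - 30) = -10067 - 34 = -10101)
p + ((-7066 + E(-5)) + 15778) = -10101 + ((-7066 + (½)*(45 - 5)/(-5)) + 15778) = -10101 + ((-7066 + (½)*(-⅕)*40) + 15778) = -10101 + ((-7066 - 4) + 15778) = -10101 + (-7070 + 15778) = -10101 + 8708 = -1393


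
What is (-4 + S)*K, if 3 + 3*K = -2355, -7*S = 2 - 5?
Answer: 19650/7 ≈ 2807.1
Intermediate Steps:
S = 3/7 (S = -(2 - 5)/7 = -⅐*(-3) = 3/7 ≈ 0.42857)
K = -786 (K = -1 + (⅓)*(-2355) = -1 - 785 = -786)
(-4 + S)*K = (-4 + 3/7)*(-786) = -25/7*(-786) = 19650/7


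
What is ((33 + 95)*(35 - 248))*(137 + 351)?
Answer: -13304832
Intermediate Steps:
((33 + 95)*(35 - 248))*(137 + 351) = (128*(-213))*488 = -27264*488 = -13304832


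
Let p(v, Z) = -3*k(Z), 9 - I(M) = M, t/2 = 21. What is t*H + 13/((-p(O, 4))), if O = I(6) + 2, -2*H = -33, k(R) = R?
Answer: 8329/12 ≈ 694.08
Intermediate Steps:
t = 42 (t = 2*21 = 42)
I(M) = 9 - M
H = 33/2 (H = -½*(-33) = 33/2 ≈ 16.500)
O = 5 (O = (9 - 1*6) + 2 = (9 - 6) + 2 = 3 + 2 = 5)
p(v, Z) = -3*Z
t*H + 13/((-p(O, 4))) = 42*(33/2) + 13/((-(-3)*4)) = 693 + 13/((-1*(-12))) = 693 + 13/12 = 8329/12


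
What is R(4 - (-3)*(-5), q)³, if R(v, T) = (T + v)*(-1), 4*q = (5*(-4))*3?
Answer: 17576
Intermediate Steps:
q = -15 (q = ((5*(-4))*3)/4 = (-20*3)/4 = (¼)*(-60) = -15)
R(v, T) = -T - v
R(4 - (-3)*(-5), q)³ = (-1*(-15) - (4 - (-3)*(-5)))³ = (15 - (4 - 1*15))³ = (15 - (4 - 15))³ = (15 - 1*(-11))³ = (15 + 11)³ = 26³ = 17576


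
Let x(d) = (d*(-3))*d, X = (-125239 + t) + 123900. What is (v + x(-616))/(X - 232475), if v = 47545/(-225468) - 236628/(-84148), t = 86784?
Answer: 5399460968477977/697388331561480 ≈ 7.7424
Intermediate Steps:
v = 12337806311/4743170316 (v = 47545*(-1/225468) - 236628*(-1/84148) = -47545/225468 + 59157/21037 = 12337806311/4743170316 ≈ 2.6012)
X = 85445 (X = (-125239 + 86784) + 123900 = -38455 + 123900 = 85445)
x(d) = -3*d² (x(d) = (-3*d)*d = -3*d²)
(v + x(-616))/(X - 232475) = (12337806311/4743170316 - 3*(-616)²)/(85445 - 232475) = (12337806311/4743170316 - 3*379456)/(-147030) = (12337806311/4743170316 - 1138368)*(-1/147030) = -5399460968477977/4743170316*(-1/147030) = 5399460968477977/697388331561480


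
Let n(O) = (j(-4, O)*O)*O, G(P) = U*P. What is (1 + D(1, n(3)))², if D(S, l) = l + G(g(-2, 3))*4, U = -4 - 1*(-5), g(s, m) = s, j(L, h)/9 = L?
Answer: 109561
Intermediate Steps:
j(L, h) = 9*L
U = 1 (U = -4 + 5 = 1)
G(P) = P (G(P) = 1*P = P)
n(O) = -36*O² (n(O) = ((9*(-4))*O)*O = (-36*O)*O = -36*O²)
D(S, l) = -8 + l (D(S, l) = l - 2*4 = l - 8 = -8 + l)
(1 + D(1, n(3)))² = (1 + (-8 - 36*3²))² = (1 + (-8 - 36*9))² = (1 + (-8 - 324))² = (1 - 332)² = (-331)² = 109561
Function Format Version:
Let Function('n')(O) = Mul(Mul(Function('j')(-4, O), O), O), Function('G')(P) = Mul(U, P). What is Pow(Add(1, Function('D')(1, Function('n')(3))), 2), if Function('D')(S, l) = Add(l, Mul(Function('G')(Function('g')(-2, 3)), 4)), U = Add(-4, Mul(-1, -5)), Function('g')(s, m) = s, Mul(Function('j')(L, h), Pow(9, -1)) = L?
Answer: 109561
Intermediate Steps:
Function('j')(L, h) = Mul(9, L)
U = 1 (U = Add(-4, 5) = 1)
Function('G')(P) = P (Function('G')(P) = Mul(1, P) = P)
Function('n')(O) = Mul(-36, Pow(O, 2)) (Function('n')(O) = Mul(Mul(Mul(9, -4), O), O) = Mul(Mul(-36, O), O) = Mul(-36, Pow(O, 2)))
Function('D')(S, l) = Add(-8, l) (Function('D')(S, l) = Add(l, Mul(-2, 4)) = Add(l, -8) = Add(-8, l))
Pow(Add(1, Function('D')(1, Function('n')(3))), 2) = Pow(Add(1, Add(-8, Mul(-36, Pow(3, 2)))), 2) = Pow(Add(1, Add(-8, Mul(-36, 9))), 2) = Pow(Add(1, Add(-8, -324)), 2) = Pow(Add(1, -332), 2) = Pow(-331, 2) = 109561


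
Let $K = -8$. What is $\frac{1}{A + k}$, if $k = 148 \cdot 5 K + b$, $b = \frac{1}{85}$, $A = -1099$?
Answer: $- \frac{85}{596614} \approx -0.00014247$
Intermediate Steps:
$b = \frac{1}{85} \approx 0.011765$
$k = - \frac{503199}{85}$ ($k = 148 \cdot 5 \left(-8\right) + \frac{1}{85} = 148 \left(-40\right) + \frac{1}{85} = -5920 + \frac{1}{85} = - \frac{503199}{85} \approx -5920.0$)
$\frac{1}{A + k} = \frac{1}{-1099 - \frac{503199}{85}} = \frac{1}{- \frac{596614}{85}} = - \frac{85}{596614}$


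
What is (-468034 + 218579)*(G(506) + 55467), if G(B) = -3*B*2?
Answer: -13079175105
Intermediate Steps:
G(B) = -6*B
(-468034 + 218579)*(G(506) + 55467) = (-468034 + 218579)*(-6*506 + 55467) = -249455*(-3036 + 55467) = -249455*52431 = -13079175105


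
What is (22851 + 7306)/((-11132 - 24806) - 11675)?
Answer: -30157/47613 ≈ -0.63338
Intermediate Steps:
(22851 + 7306)/((-11132 - 24806) - 11675) = 30157/(-35938 - 11675) = 30157/(-47613) = 30157*(-1/47613) = -30157/47613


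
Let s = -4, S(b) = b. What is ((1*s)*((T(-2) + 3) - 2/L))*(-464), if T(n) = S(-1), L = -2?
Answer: 5568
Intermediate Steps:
T(n) = -1
((1*s)*((T(-2) + 3) - 2/L))*(-464) = ((1*(-4))*((-1 + 3) - 2/(-2)))*(-464) = -4*(2 - 2*(-1/2))*(-464) = -4*(2 + 1)*(-464) = -4*3*(-464) = -12*(-464) = 5568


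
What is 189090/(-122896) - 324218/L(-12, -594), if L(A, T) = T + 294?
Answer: 4973546041/4608600 ≈ 1079.2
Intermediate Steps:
L(A, T) = 294 + T
189090/(-122896) - 324218/L(-12, -594) = 189090/(-122896) - 324218/(294 - 594) = 189090*(-1/122896) - 324218/(-300) = -94545/61448 - 324218*(-1/300) = -94545/61448 + 162109/150 = 4973546041/4608600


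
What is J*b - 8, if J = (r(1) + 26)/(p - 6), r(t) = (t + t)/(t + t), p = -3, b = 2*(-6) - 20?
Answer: 88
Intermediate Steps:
b = -32 (b = -12 - 20 = -32)
r(t) = 1 (r(t) = (2*t)/((2*t)) = (2*t)*(1/(2*t)) = 1)
J = -3 (J = (1 + 26)/(-3 - 6) = 27/(-9) = 27*(-1/9) = -3)
J*b - 8 = -3*(-32) - 8 = 96 - 8 = 88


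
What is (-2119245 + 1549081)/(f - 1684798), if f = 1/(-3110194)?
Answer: 1773320651816/5240048630813 ≈ 0.33842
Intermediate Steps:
f = -1/3110194 ≈ -3.2152e-7
(-2119245 + 1549081)/(f - 1684798) = (-2119245 + 1549081)/(-1/3110194 - 1684798) = -570164/(-5240048630813/3110194) = -570164*(-3110194/5240048630813) = 1773320651816/5240048630813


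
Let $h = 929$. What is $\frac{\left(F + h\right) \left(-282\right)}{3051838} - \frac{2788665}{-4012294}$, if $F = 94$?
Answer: $\frac{334230144063}{556585058926} \approx 0.6005$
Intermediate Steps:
$\frac{\left(F + h\right) \left(-282\right)}{3051838} - \frac{2788665}{-4012294} = \frac{\left(94 + 929\right) \left(-282\right)}{3051838} - \frac{2788665}{-4012294} = 1023 \left(-282\right) \frac{1}{3051838} - - \frac{253515}{364754} = \left(-288486\right) \frac{1}{3051838} + \frac{253515}{364754} = - \frac{144243}{1525919} + \frac{253515}{364754} = \frac{334230144063}{556585058926}$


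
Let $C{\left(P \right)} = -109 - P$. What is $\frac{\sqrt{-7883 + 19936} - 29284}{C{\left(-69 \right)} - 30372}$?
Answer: $\frac{7321}{7603} - \frac{\sqrt{12053}}{30412} \approx 0.9593$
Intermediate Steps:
$\frac{\sqrt{-7883 + 19936} - 29284}{C{\left(-69 \right)} - 30372} = \frac{\sqrt{-7883 + 19936} - 29284}{\left(-109 - -69\right) - 30372} = \frac{\sqrt{12053} - 29284}{\left(-109 + 69\right) - 30372} = \frac{-29284 + \sqrt{12053}}{-40 - 30372} = \frac{-29284 + \sqrt{12053}}{-30412} = \left(-29284 + \sqrt{12053}\right) \left(- \frac{1}{30412}\right) = \frac{7321}{7603} - \frac{\sqrt{12053}}{30412}$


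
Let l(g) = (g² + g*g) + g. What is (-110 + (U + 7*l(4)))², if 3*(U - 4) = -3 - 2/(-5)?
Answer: 4739329/225 ≈ 21064.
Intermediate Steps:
U = 47/15 (U = 4 + (-3 - 2/(-5))/3 = 4 + (-3 - 2*(-1)/5)/3 = 4 + (-3 - 1*(-⅖))/3 = 4 + (-3 + ⅖)/3 = 4 + (⅓)*(-13/5) = 4 - 13/15 = 47/15 ≈ 3.1333)
l(g) = g + 2*g² (l(g) = (g² + g²) + g = 2*g² + g = g + 2*g²)
(-110 + (U + 7*l(4)))² = (-110 + (47/15 + 7*(4*(1 + 2*4))))² = (-110 + (47/15 + 7*(4*(1 + 8))))² = (-110 + (47/15 + 7*(4*9)))² = (-110 + (47/15 + 7*36))² = (-110 + (47/15 + 252))² = (-110 + 3827/15)² = (2177/15)² = 4739329/225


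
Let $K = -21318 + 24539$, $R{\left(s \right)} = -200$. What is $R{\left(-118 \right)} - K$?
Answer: $-3421$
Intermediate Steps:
$K = 3221$
$R{\left(-118 \right)} - K = -200 - 3221 = -3421$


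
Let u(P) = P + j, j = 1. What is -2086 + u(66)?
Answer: -2019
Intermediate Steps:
u(P) = 1 + P (u(P) = P + 1 = 1 + P)
-2086 + u(66) = -2086 + (1 + 66) = -2086 + 67 = -2019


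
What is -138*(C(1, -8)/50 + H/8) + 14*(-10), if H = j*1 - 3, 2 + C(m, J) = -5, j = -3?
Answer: -859/50 ≈ -17.180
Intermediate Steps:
C(m, J) = -7 (C(m, J) = -2 - 5 = -7)
H = -6 (H = -3*1 - 3 = -3 - 3 = -6)
-138*(C(1, -8)/50 + H/8) + 14*(-10) = -138*(-7/50 - 6/8) + 14*(-10) = -138*(-7*1/50 - 6*1/8) - 140 = -138*(-7/50 - 3/4) - 140 = -138*(-89/100) - 140 = 6141/50 - 140 = -859/50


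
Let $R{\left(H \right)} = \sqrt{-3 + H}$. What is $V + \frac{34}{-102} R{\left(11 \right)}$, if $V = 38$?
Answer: $38 - \frac{2 \sqrt{2}}{3} \approx 37.057$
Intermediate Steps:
$V + \frac{34}{-102} R{\left(11 \right)} = 38 + \frac{34}{-102} \sqrt{-3 + 11} = 38 + 34 \left(- \frac{1}{102}\right) \sqrt{8} = 38 - \frac{2 \sqrt{2}}{3}$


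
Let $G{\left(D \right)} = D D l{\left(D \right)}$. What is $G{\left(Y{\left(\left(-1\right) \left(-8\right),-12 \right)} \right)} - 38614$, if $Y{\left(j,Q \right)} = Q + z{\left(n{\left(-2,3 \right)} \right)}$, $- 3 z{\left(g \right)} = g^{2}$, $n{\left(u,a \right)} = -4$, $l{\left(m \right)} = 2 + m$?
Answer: $- \frac{1166962}{27} \approx -43221.0$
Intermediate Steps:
$z{\left(g \right)} = - \frac{g^{2}}{3}$
$Y{\left(j,Q \right)} = - \frac{16}{3} + Q$ ($Y{\left(j,Q \right)} = Q - \frac{\left(-4\right)^{2}}{3} = Q - \frac{16}{3} = - \frac{16}{3} + Q$)
$G{\left(D \right)} = D^{2} \left(2 + D\right)$ ($G{\left(D \right)} = D D \left(2 + D\right) = D^{2} \left(2 + D\right)$)
$G{\left(Y{\left(\left(-1\right) \left(-8\right),-12 \right)} \right)} - 38614 = \left(- \frac{16}{3} - 12\right)^{2} \left(2 - \frac{52}{3}\right) - 38614 = \left(- \frac{52}{3}\right)^{2} \left(2 - \frac{52}{3}\right) - 38614 = \frac{2704}{9} \left(- \frac{46}{3}\right) - 38614 = - \frac{124384}{27} - 38614 = - \frac{1166962}{27}$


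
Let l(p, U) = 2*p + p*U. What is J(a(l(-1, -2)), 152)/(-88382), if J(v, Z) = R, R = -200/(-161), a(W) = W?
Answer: -100/7114751 ≈ -1.4055e-5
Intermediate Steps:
l(p, U) = 2*p + U*p
R = 200/161 (R = -200*(-1/161) = 200/161 ≈ 1.2422)
J(v, Z) = 200/161
J(a(l(-1, -2)), 152)/(-88382) = (200/161)/(-88382) = (200/161)*(-1/88382) = -100/7114751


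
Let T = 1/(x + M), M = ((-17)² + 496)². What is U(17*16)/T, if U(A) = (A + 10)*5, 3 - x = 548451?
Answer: 95565570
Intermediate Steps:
x = -548448 (x = 3 - 1*548451 = 3 - 548451 = -548448)
M = 616225 (M = (289 + 496)² = 785² = 616225)
U(A) = 50 + 5*A (U(A) = (10 + A)*5 = 50 + 5*A)
T = 1/67777 (T = 1/(-548448 + 616225) = 1/67777 ≈ 1.4754e-5)
U(17*16)/T = (50 + 5*(17*16))/(1/67777) = (50 + 5*272)*67777 = (50 + 1360)*67777 = 1410*67777 = 95565570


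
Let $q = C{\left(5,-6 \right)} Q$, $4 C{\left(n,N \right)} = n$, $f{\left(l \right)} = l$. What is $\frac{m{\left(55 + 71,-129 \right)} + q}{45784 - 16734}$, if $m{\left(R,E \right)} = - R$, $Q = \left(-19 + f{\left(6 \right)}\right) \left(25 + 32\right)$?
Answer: $- \frac{4209}{116200} \approx -0.036222$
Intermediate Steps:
$C{\left(n,N \right)} = \frac{n}{4}$
$Q = -741$ ($Q = \left(-19 + 6\right) \left(25 + 32\right) = \left(-13\right) 57 = -741$)
$q = - \frac{3705}{4}$ ($q = \frac{1}{4} \cdot 5 \left(-741\right) = \frac{5}{4} \left(-741\right) = - \frac{3705}{4} \approx -926.25$)
$\frac{m{\left(55 + 71,-129 \right)} + q}{45784 - 16734} = \frac{- (55 + 71) - \frac{3705}{4}}{45784 - 16734} = \frac{\left(-1\right) 126 - \frac{3705}{4}}{29050} = \left(-126 - \frac{3705}{4}\right) \frac{1}{29050} = \left(- \frac{4209}{4}\right) \frac{1}{29050} = - \frac{4209}{116200}$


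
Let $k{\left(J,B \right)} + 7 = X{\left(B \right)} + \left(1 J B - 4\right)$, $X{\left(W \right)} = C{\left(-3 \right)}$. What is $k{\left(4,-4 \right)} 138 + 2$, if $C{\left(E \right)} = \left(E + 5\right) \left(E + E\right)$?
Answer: $-5380$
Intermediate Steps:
$C{\left(E \right)} = 2 E \left(5 + E\right)$ ($C{\left(E \right)} = \left(5 + E\right) 2 E = 2 E \left(5 + E\right)$)
$X{\left(W \right)} = -12$ ($X{\left(W \right)} = 2 \left(-3\right) \left(5 - 3\right) = 2 \left(-3\right) 2 = -12$)
$k{\left(J,B \right)} = -23 + B J$ ($k{\left(J,B \right)} = -7 + \left(-12 + \left(1 J B - 4\right)\right) = -7 + \left(-12 + \left(J B - 4\right)\right) = -7 + \left(-12 + \left(B J - 4\right)\right) = -7 + \left(-12 + \left(-4 + B J\right)\right) = -7 + \left(-16 + B J\right) = -23 + B J$)
$k{\left(4,-4 \right)} 138 + 2 = \left(-23 - 16\right) 138 + 2 = \left(-39\right) 138 + 2 = -5382 + 2 = -5380$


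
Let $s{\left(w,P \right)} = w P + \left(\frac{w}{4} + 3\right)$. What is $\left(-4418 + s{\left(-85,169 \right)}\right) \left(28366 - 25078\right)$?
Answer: $-61818510$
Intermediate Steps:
$s{\left(w,P \right)} = 3 + \frac{w}{4} + P w$ ($s{\left(w,P \right)} = P w + \left(w \frac{1}{4} + 3\right) = P w + \left(\frac{w}{4} + 3\right) = P w + \left(3 + \frac{w}{4}\right) = 3 + \frac{w}{4} + P w$)
$\left(-4418 + s{\left(-85,169 \right)}\right) \left(28366 - 25078\right) = \left(-4418 + \left(3 + \frac{1}{4} \left(-85\right) + 169 \left(-85\right)\right)\right) \left(28366 - 25078\right) = \left(-4418 - \frac{57533}{4}\right) 3288 = \left(- \frac{75205}{4}\right) 3288 = -61818510$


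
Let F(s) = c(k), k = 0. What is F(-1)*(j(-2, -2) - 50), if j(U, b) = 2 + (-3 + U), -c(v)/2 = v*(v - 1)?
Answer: 0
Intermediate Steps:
c(v) = -2*v*(-1 + v) (c(v) = -2*v*(v - 1) = -2*v*(-1 + v))
j(U, b) = -1 + U
F(s) = 0 (F(s) = 2*0*(1 - 1*0) = 2*0*(1 + 0) = 2*0*1 = 0)
F(-1)*(j(-2, -2) - 50) = 0*((-1 - 2) - 50) = 0*(-3 - 50) = 0*(-53) = 0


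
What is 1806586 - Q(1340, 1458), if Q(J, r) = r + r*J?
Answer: -148592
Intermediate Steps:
Q(J, r) = r + J*r
1806586 - Q(1340, 1458) = 1806586 - 1458*(1 + 1340) = 1806586 - 1458*1341 = 1806586 - 1*1955178 = 1806586 - 1955178 = -148592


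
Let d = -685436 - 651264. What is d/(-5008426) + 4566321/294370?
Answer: 11631782599873/737165180810 ≈ 15.779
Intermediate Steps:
d = -1336700
d/(-5008426) + 4566321/294370 = -1336700/(-5008426) + 4566321/294370 = -1336700*(-1/5008426) + 4566321*(1/294370) = 668350/2504213 + 4566321/294370 = 11631782599873/737165180810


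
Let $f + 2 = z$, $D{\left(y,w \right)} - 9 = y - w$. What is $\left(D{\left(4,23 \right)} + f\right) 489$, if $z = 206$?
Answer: $94866$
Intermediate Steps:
$D{\left(y,w \right)} = 9 + y - w$ ($D{\left(y,w \right)} = 9 - \left(w - y\right) = 9 + y - w$)
$f = 204$ ($f = -2 + 206 = 204$)
$\left(D{\left(4,23 \right)} + f\right) 489 = \left(\left(9 + 4 - 23\right) + 204\right) 489 = \left(-10 + 204\right) 489 = 194 \cdot 489 = 94866$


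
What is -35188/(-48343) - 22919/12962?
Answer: -651866361/626621966 ≈ -1.0403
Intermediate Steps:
-35188/(-48343) - 22919/12962 = -35188*(-1/48343) - 22919*1/12962 = 35188/48343 - 22919/12962 = -651866361/626621966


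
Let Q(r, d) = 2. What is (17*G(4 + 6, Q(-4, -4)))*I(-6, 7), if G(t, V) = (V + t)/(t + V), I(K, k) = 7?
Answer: 119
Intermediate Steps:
G(t, V) = 1 (G(t, V) = (V + t)/(V + t) = 1)
(17*G(4 + 6, Q(-4, -4)))*I(-6, 7) = (17*1)*7 = 17*7 = 119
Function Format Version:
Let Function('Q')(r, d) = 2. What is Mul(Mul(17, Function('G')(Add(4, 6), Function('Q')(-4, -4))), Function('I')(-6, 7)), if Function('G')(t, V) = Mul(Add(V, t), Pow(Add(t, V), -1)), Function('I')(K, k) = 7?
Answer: 119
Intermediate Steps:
Function('G')(t, V) = 1 (Function('G')(t, V) = Mul(Add(V, t), Pow(Add(V, t), -1)) = 1)
Mul(Mul(17, Function('G')(Add(4, 6), Function('Q')(-4, -4))), Function('I')(-6, 7)) = Mul(Mul(17, 1), 7) = Mul(17, 7) = 119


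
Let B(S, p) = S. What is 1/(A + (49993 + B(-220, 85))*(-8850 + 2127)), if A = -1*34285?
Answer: -1/334658164 ≈ -2.9881e-9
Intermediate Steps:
A = -34285
1/(A + (49993 + B(-220, 85))*(-8850 + 2127)) = 1/(-34285 + (49993 - 220)*(-8850 + 2127)) = 1/(-34285 + 49773*(-6723)) = 1/(-34285 - 334623879) = 1/(-334658164) = -1/334658164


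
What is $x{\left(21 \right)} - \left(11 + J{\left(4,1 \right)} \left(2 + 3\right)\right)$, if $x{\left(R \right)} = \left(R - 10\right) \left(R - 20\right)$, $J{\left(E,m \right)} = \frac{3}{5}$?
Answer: $-3$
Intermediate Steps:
$J{\left(E,m \right)} = \frac{3}{5}$ ($J{\left(E,m \right)} = 3 \cdot \frac{1}{5} = \frac{3}{5}$)
$x{\left(R \right)} = \left(-20 + R\right) \left(-10 + R\right)$ ($x{\left(R \right)} = \left(-10 + R\right) \left(-20 + R\right) = \left(-20 + R\right) \left(-10 + R\right)$)
$x{\left(21 \right)} - \left(11 + J{\left(4,1 \right)} \left(2 + 3\right)\right) = \left(200 + 21^{2} - 630\right) - \left(11 + \frac{3 \left(2 + 3\right)}{5}\right) = \left(200 + 441 - 630\right) - \left(11 + \frac{3}{5} \cdot 5\right) = 11 - \left(11 + 3\right) = 11 - 14 = -3$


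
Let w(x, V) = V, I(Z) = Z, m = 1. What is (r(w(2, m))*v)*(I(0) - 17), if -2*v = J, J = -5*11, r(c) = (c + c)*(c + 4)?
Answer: -4675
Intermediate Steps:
r(c) = 2*c*(4 + c) (r(c) = (2*c)*(4 + c) = 2*c*(4 + c))
J = -55
v = 55/2 (v = -½*(-55) = 55/2 ≈ 27.500)
(r(w(2, m))*v)*(I(0) - 17) = ((2*1*(4 + 1))*(55/2))*(0 - 17) = ((2*1*5)*(55/2))*(-17) = (10*(55/2))*(-17) = 275*(-17) = -4675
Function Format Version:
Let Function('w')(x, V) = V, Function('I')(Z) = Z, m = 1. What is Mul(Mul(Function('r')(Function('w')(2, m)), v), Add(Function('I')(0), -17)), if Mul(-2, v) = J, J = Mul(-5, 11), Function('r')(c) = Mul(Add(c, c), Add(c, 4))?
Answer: -4675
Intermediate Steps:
Function('r')(c) = Mul(2, c, Add(4, c)) (Function('r')(c) = Mul(Mul(2, c), Add(4, c)) = Mul(2, c, Add(4, c)))
J = -55
v = Rational(55, 2) (v = Mul(Rational(-1, 2), -55) = Rational(55, 2) ≈ 27.500)
Mul(Mul(Function('r')(Function('w')(2, m)), v), Add(Function('I')(0), -17)) = Mul(Mul(Mul(2, 1, Add(4, 1)), Rational(55, 2)), Add(0, -17)) = Mul(Mul(Mul(2, 1, 5), Rational(55, 2)), -17) = Mul(Mul(10, Rational(55, 2)), -17) = Mul(275, -17) = -4675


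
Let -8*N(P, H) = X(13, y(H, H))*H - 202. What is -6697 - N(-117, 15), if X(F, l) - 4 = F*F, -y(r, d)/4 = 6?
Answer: -51183/8 ≈ -6397.9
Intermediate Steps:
y(r, d) = -24 (y(r, d) = -4*6 = -24)
X(F, l) = 4 + F² (X(F, l) = 4 + F*F = 4 + F²)
N(P, H) = 101/4 - 173*H/8 (N(P, H) = -((4 + 13²)*H - 202)/8 = -((4 + 169)*H - 202)/8 = -(173*H - 202)/8 = -(-202 + 173*H)/8 = 101/4 - 173*H/8)
-6697 - N(-117, 15) = -6697 - (101/4 - 173/8*15) = -6697 - (101/4 - 2595/8) = -6697 - 1*(-2393/8) = -6697 + 2393/8 = -51183/8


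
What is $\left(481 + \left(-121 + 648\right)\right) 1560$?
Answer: $1572480$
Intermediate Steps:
$\left(481 + \left(-121 + 648\right)\right) 1560 = \left(481 + 527\right) 1560 = 1008 \cdot 1560 = 1572480$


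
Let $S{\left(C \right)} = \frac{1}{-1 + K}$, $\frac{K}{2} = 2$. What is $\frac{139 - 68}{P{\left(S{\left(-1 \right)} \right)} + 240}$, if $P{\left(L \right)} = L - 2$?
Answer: $\frac{213}{715} \approx 0.2979$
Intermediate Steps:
$K = 4$ ($K = 2 \cdot 2 = 4$)
$S{\left(C \right)} = \frac{1}{3}$ ($S{\left(C \right)} = \frac{1}{-1 + 4} = \frac{1}{3}$)
$P{\left(L \right)} = -2 + L$
$\frac{139 - 68}{P{\left(S{\left(-1 \right)} \right)} + 240} = \frac{139 - 68}{\left(-2 + \frac{1}{3}\right) + 240} = \frac{71}{- \frac{5}{3} + 240} = \frac{71}{\frac{715}{3}} = 71 \cdot \frac{3}{715} = \frac{213}{715}$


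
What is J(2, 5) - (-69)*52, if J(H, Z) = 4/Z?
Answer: 17944/5 ≈ 3588.8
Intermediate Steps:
J(2, 5) - (-69)*52 = 4/5 - (-69)*52 = 4*(⅕) - 69*(-52) = ⅘ + 3588 = 17944/5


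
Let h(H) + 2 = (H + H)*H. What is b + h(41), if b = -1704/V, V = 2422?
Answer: 4068108/1211 ≈ 3359.3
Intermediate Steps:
h(H) = -2 + 2*H² (h(H) = -2 + (H + H)*H = -2 + (2*H)*H = -2 + 2*H²)
b = -852/1211 (b = -1704/2422 = -1704*1/2422 = -852/1211 ≈ -0.70355)
b + h(41) = -852/1211 + (-2 + 2*41²) = -852/1211 + (-2 + 2*1681) = -852/1211 + (-2 + 3362) = -852/1211 + 3360 = 4068108/1211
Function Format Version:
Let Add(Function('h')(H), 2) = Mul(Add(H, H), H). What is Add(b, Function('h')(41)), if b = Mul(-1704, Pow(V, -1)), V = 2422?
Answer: Rational(4068108, 1211) ≈ 3359.3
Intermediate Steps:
Function('h')(H) = Add(-2, Mul(2, Pow(H, 2))) (Function('h')(H) = Add(-2, Mul(Add(H, H), H)) = Add(-2, Mul(Mul(2, H), H)) = Add(-2, Mul(2, Pow(H, 2))))
b = Rational(-852, 1211) (b = Mul(-1704, Pow(2422, -1)) = Mul(-1704, Rational(1, 2422)) = Rational(-852, 1211) ≈ -0.70355)
Add(b, Function('h')(41)) = Add(Rational(-852, 1211), Add(-2, Mul(2, Pow(41, 2)))) = Add(Rational(-852, 1211), Add(-2, Mul(2, 1681))) = Add(Rational(-852, 1211), Add(-2, 3362)) = Add(Rational(-852, 1211), 3360) = Rational(4068108, 1211)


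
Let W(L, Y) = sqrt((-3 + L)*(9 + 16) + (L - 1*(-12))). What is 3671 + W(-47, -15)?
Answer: 3671 + I*sqrt(1285) ≈ 3671.0 + 35.847*I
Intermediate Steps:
W(L, Y) = sqrt(-63 + 26*L) (W(L, Y) = sqrt((-3 + L)*25 + (L + 12)) = sqrt((-75 + 25*L) + (12 + L)) = sqrt(-63 + 26*L))
3671 + W(-47, -15) = 3671 + sqrt(-63 + 26*(-47)) = 3671 + sqrt(-63 - 1222) = 3671 + sqrt(-1285) = 3671 + I*sqrt(1285)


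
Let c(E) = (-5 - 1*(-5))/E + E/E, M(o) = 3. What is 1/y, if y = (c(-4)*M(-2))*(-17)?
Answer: -1/51 ≈ -0.019608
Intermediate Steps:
c(E) = 1 (c(E) = (-5 + 5)/E + 1 = 0/E + 1 = 0 + 1 = 1)
y = -51 (y = (1*3)*(-17) = 3*(-17) = -51)
1/y = 1/(-51) = -1/51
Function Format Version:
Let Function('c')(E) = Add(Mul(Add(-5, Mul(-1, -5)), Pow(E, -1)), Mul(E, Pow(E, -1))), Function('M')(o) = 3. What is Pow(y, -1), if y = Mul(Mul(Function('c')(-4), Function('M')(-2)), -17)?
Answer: Rational(-1, 51) ≈ -0.019608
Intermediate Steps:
Function('c')(E) = 1 (Function('c')(E) = Add(Mul(Add(-5, 5), Pow(E, -1)), 1) = Add(Mul(0, Pow(E, -1)), 1) = Add(0, 1) = 1)
y = -51 (y = Mul(Mul(1, 3), -17) = Mul(3, -17) = -51)
Pow(y, -1) = Pow(-51, -1) = Rational(-1, 51)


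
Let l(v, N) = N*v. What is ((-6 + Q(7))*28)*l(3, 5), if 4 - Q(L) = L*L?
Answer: -21420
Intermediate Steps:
Q(L) = 4 - L**2 (Q(L) = 4 - L*L = 4 - L**2)
((-6 + Q(7))*28)*l(3, 5) = ((-6 + (4 - 1*7**2))*28)*(5*3) = ((-6 + (4 - 1*49))*28)*15 = ((-6 + (4 - 49))*28)*15 = ((-6 - 45)*28)*15 = -51*28*15 = -1428*15 = -21420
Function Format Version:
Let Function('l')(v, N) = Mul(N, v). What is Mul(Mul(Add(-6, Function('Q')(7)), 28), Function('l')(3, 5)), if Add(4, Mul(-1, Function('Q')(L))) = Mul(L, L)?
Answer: -21420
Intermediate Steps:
Function('Q')(L) = Add(4, Mul(-1, Pow(L, 2))) (Function('Q')(L) = Add(4, Mul(-1, Mul(L, L))) = Add(4, Mul(-1, Pow(L, 2))))
Mul(Mul(Add(-6, Function('Q')(7)), 28), Function('l')(3, 5)) = Mul(Mul(Add(-6, Add(4, Mul(-1, Pow(7, 2)))), 28), Mul(5, 3)) = Mul(Mul(Add(-6, Add(4, Mul(-1, 49))), 28), 15) = Mul(Mul(Add(-6, Add(4, -49)), 28), 15) = Mul(Mul(Add(-6, -45), 28), 15) = Mul(Mul(-51, 28), 15) = Mul(-1428, 15) = -21420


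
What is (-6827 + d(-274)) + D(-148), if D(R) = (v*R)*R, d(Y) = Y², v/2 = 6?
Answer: 331097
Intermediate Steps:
v = 12 (v = 2*6 = 12)
D(R) = 12*R² (D(R) = (12*R)*R = 12*R²)
(-6827 + d(-274)) + D(-148) = (-6827 + (-274)²) + 12*(-148)² = (-6827 + 75076) + 12*21904 = 68249 + 262848 = 331097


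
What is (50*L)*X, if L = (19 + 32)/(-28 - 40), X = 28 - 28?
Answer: 0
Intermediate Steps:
X = 0
L = -¾ (L = 51/(-68) = 51*(-1/68) = -¾ ≈ -0.75000)
(50*L)*X = (50*(-¾))*0 = -75/2*0 = 0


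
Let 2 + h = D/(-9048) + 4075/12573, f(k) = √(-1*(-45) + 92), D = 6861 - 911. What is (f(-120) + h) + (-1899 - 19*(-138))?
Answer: 13663897439/18960084 + √137 ≈ 732.37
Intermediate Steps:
D = 5950
f(k) = √137 (f(k) = √(45 + 92) = √137)
h = -44243293/18960084 (h = -2 + (5950/(-9048) + 4075/12573) = -2 + (5950*(-1/9048) + 4075*(1/12573)) = -2 + (-2975/4524 + 4075/12573) = -2 - 6323125/18960084 = -44243293/18960084 ≈ -2.3335)
(f(-120) + h) + (-1899 - 19*(-138)) = (√137 - 44243293/18960084) + (-1899 - 19*(-138)) = (-44243293/18960084 + √137) + (-1899 - 1*(-2622)) = (-44243293/18960084 + √137) + (-1899 + 2622) = (-44243293/18960084 + √137) + 723 = 13663897439/18960084 + √137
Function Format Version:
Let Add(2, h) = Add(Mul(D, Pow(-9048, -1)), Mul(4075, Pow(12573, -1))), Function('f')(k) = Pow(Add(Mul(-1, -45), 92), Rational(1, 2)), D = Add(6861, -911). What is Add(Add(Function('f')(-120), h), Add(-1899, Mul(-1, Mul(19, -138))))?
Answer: Add(Rational(13663897439, 18960084), Pow(137, Rational(1, 2))) ≈ 732.37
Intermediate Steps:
D = 5950
Function('f')(k) = Pow(137, Rational(1, 2)) (Function('f')(k) = Pow(Add(45, 92), Rational(1, 2)) = Pow(137, Rational(1, 2)))
h = Rational(-44243293, 18960084) (h = Add(-2, Add(Mul(5950, Pow(-9048, -1)), Mul(4075, Pow(12573, -1)))) = Add(-2, Add(Mul(5950, Rational(-1, 9048)), Mul(4075, Rational(1, 12573)))) = Add(-2, Add(Rational(-2975, 4524), Rational(4075, 12573))) = Add(-2, Rational(-6323125, 18960084)) = Rational(-44243293, 18960084) ≈ -2.3335)
Add(Add(Function('f')(-120), h), Add(-1899, Mul(-1, Mul(19, -138)))) = Add(Add(Pow(137, Rational(1, 2)), Rational(-44243293, 18960084)), Add(-1899, Mul(-1, Mul(19, -138)))) = Add(Add(Rational(-44243293, 18960084), Pow(137, Rational(1, 2))), Add(-1899, Mul(-1, -2622))) = Add(Add(Rational(-44243293, 18960084), Pow(137, Rational(1, 2))), Add(-1899, 2622)) = Add(Add(Rational(-44243293, 18960084), Pow(137, Rational(1, 2))), 723) = Add(Rational(13663897439, 18960084), Pow(137, Rational(1, 2)))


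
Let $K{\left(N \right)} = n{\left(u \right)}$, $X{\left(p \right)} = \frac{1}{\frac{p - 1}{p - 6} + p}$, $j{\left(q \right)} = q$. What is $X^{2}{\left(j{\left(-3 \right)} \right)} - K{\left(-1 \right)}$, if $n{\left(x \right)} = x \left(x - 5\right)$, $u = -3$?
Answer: $- \frac{12615}{529} \approx -23.847$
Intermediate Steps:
$n{\left(x \right)} = x \left(-5 + x\right)$
$X{\left(p \right)} = \frac{1}{p + \frac{-1 + p}{-6 + p}}$ ($X{\left(p \right)} = \frac{1}{\frac{-1 + p}{-6 + p} + p} = \frac{1}{p + \frac{-1 + p}{-6 + p}}$)
$K{\left(N \right)} = 24$ ($K{\left(N \right)} = - 3 \left(-5 - 3\right) = \left(-3\right) \left(-8\right) = 24$)
$X^{2}{\left(j{\left(-3 \right)} \right)} - K{\left(-1 \right)} = \left(\frac{6 - -3}{1 - \left(-3\right)^{2} + 5 \left(-3\right)}\right)^{2} - 24 = \left(\frac{6 + 3}{1 - 9 - 15}\right)^{2} - 24 = \left(\frac{1}{1 - 9 - 15} \cdot 9\right)^{2} - 24 = \left(\frac{1}{-23} \cdot 9\right)^{2} - 24 = \left(\left(- \frac{1}{23}\right) 9\right)^{2} - 24 = \left(- \frac{9}{23}\right)^{2} - 24 = \frac{81}{529} - 24 = - \frac{12615}{529}$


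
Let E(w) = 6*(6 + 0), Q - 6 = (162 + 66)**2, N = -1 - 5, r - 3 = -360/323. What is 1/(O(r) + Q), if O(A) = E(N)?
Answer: 1/52026 ≈ 1.9221e-5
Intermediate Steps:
r = 609/323 (r = 3 - 360/323 = 609/323 ≈ 1.8854)
N = -6
Q = 51990 (Q = 6 + (162 + 66)**2 = 6 + 228**2 = 6 + 51984 = 51990)
E(w) = 36 (E(w) = 6*6 = 36)
O(A) = 36
1/(O(r) + Q) = 1/(36 + 51990) = 1/52026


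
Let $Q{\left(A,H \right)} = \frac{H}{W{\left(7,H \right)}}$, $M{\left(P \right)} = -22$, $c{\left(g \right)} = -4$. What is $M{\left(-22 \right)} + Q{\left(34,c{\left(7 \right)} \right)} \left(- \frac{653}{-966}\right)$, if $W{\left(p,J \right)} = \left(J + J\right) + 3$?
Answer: $- \frac{51824}{2415} \approx -21.459$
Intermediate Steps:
$W{\left(p,J \right)} = 3 + 2 J$ ($W{\left(p,J \right)} = 2 J + 3 = 3 + 2 J$)
$Q{\left(A,H \right)} = \frac{H}{3 + 2 H}$
$M{\left(-22 \right)} + Q{\left(34,c{\left(7 \right)} \right)} \left(- \frac{653}{-966}\right) = -22 + - \frac{4}{3 + 2 \left(-4\right)} \left(- \frac{653}{-966}\right) = -22 + - \frac{4}{3 - 8} \left(\left(-653\right) \left(- \frac{1}{966}\right)\right) = -22 + - \frac{4}{-5} \cdot \frac{653}{966} = -22 + \left(-4\right) \left(- \frac{1}{5}\right) \frac{653}{966} = -22 + \frac{4}{5} \cdot \frac{653}{966} = -22 + \frac{1306}{2415} = - \frac{51824}{2415}$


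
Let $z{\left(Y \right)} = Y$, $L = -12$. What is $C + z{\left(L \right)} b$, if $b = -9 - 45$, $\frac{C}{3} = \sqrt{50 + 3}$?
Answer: $648 + 3 \sqrt{53} \approx 669.84$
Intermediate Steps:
$C = 3 \sqrt{53}$ ($C = 3 \sqrt{50 + 3} = 3 \sqrt{53} \approx 21.84$)
$b = -54$ ($b = -9 - 45 = -54$)
$C + z{\left(L \right)} b = 3 \sqrt{53} - -648 = 3 \sqrt{53} + 648 = 648 + 3 \sqrt{53}$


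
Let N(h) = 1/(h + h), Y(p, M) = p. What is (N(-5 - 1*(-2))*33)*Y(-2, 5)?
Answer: 11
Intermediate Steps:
N(h) = 1/(2*h)
(N(-5 - 1*(-2))*33)*Y(-2, 5) = ((1/(2*(-5 - 1*(-2))))*33)*(-2) = ((1/(2*(-5 + 2)))*33)*(-2) = (((1/2)/(-3))*33)*(-2) = (((1/2)*(-1/3))*33)*(-2) = -1/6*33*(-2) = -11/2*(-2) = 11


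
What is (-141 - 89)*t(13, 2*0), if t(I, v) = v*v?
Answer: 0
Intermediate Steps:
t(I, v) = v²
(-141 - 89)*t(13, 2*0) = (-141 - 89)*(2*0)² = -230*0² = -230*0 = 0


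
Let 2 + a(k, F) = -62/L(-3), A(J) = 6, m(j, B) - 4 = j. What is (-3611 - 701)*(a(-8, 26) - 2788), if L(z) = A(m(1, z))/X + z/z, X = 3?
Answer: 36358784/3 ≈ 1.2120e+7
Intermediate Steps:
m(j, B) = 4 + j
L(z) = 3 (L(z) = 6/3 + z/z = 6*(⅓) + 1 = 2 + 1 = 3)
a(k, F) = -68/3 (a(k, F) = -2 - 62/3 = -68/3)
(-3611 - 701)*(a(-8, 26) - 2788) = (-3611 - 701)*(-68/3 - 2788) = -4312*(-8432/3) = 36358784/3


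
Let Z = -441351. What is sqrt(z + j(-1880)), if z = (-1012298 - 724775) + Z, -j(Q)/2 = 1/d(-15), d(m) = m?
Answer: I*sqrt(490145370)/15 ≈ 1475.9*I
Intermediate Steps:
j(Q) = 2/15 (j(Q) = -2/(-15) = -2*(-1/15) = 2/15)
z = -2178424 (z = (-1012298 - 724775) - 441351 = -1737073 - 441351 = -2178424)
sqrt(z + j(-1880)) = sqrt(-2178424 + 2/15) = sqrt(-32676358/15) = I*sqrt(490145370)/15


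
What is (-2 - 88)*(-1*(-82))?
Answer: -7380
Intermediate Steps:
(-2 - 88)*(-1*(-82)) = -90*82 = -7380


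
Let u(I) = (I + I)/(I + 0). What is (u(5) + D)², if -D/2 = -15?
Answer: 1024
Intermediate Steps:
D = 30 (D = -2*(-15) = 30)
u(I) = 2 (u(I) = (2*I)/I = 2)
(u(5) + D)² = (2 + 30)² = 32² = 1024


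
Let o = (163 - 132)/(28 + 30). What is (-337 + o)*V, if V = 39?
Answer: -761085/58 ≈ -13122.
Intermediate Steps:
o = 31/58 ≈ 0.53448
(-337 + o)*V = (-337 + 31/58)*39 = -19515/58*39 = -761085/58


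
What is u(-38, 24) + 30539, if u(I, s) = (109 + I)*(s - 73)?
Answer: 27060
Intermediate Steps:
u(I, s) = (-73 + s)*(109 + I) (u(I, s) = (109 + I)*(-73 + s) = (-73 + s)*(109 + I))
u(-38, 24) + 30539 = (-7957 - 73*(-38) + 109*24 - 38*24) + 30539 = (-7957 + 2774 + 2616 - 912) + 30539 = -3479 + 30539 = 27060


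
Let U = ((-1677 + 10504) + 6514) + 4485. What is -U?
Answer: -19826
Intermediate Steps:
U = 19826 (U = (8827 + 6514) + 4485 = 15341 + 4485 = 19826)
-U = -1*19826 = -19826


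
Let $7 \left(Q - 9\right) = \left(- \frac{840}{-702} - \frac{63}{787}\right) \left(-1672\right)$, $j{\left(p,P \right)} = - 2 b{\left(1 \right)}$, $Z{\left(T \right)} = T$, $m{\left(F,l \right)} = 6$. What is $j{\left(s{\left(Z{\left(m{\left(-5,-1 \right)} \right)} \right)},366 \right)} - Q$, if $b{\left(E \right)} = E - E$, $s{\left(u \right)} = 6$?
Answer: $\frac{23727953}{92079} \approx 257.69$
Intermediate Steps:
$b{\left(E \right)} = 0$
$j{\left(p,P \right)} = 0$ ($j{\left(p,P \right)} = \left(-2\right) 0 = 0$)
$Q = - \frac{23727953}{92079}$ ($Q = 9 + \frac{\left(- \frac{840}{-702} - \frac{63}{787}\right) \left(-1672\right)}{7} = 9 + \frac{\left(\left(-840\right) \left(- \frac{1}{702}\right) - \frac{63}{787}\right) \left(-1672\right)}{7} = 9 + \frac{\left(\frac{140}{117} - \frac{63}{787}\right) \left(-1672\right)}{7} = 9 + \frac{\frac{102809}{92079} \left(-1672\right)}{7} = 9 + \frac{1}{7} \left(- \frac{171896648}{92079}\right) = 9 - \frac{24556664}{92079} = - \frac{23727953}{92079} \approx -257.69$)
$j{\left(s{\left(Z{\left(m{\left(-5,-1 \right)} \right)} \right)},366 \right)} - Q = 0 - - \frac{23727953}{92079} = 0 + \frac{23727953}{92079} = \frac{23727953}{92079}$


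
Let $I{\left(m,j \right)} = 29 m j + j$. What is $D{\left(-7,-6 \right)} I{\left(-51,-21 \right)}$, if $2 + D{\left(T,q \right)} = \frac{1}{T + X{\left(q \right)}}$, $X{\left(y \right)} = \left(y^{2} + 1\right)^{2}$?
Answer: $- \frac{14086079}{227} \approx -62053.0$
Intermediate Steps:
$X{\left(y \right)} = \left(1 + y^{2}\right)^{2}$
$I{\left(m,j \right)} = j + 29 j m$ ($I{\left(m,j \right)} = 29 j m + j = j + 29 j m$)
$D{\left(T,q \right)} = -2 + \frac{1}{T + \left(1 + q^{2}\right)^{2}}$
$D{\left(-7,-6 \right)} I{\left(-51,-21 \right)} = \frac{1 - -14 - 2 \left(1 + \left(-6\right)^{2}\right)^{2}}{-7 + \left(1 + \left(-6\right)^{2}\right)^{2}} \left(- 21 \left(1 + 29 \left(-51\right)\right)\right) = \frac{1 + 14 - 2 \left(1 + 36\right)^{2}}{-7 + \left(1 + 36\right)^{2}} \left(- 21 \left(1 - 1479\right)\right) = \frac{1 + 14 - 2 \cdot 37^{2}}{-7 + 37^{2}} \left(\left(-21\right) \left(-1478\right)\right) = \frac{1 + 14 - 2738}{-7 + 1369} \cdot 31038 = \frac{1 + 14 - 2738}{1362} \cdot 31038 = \frac{1}{1362} \left(-2723\right) 31038 = \left(- \frac{2723}{1362}\right) 31038 = - \frac{14086079}{227}$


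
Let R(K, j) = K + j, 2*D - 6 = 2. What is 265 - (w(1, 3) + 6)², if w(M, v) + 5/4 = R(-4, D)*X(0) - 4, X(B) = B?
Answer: 4231/16 ≈ 264.44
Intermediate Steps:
D = 4 (D = 3 + (½)*2 = 3 + 1 = 4)
w(M, v) = -21/4 (w(M, v) = -5/4 + ((-4 + 4)*0 - 4) = -5/4 + (0*0 - 4) = -5/4 + (0 - 4) = -5/4 - 4 = -21/4)
265 - (w(1, 3) + 6)² = 265 - (-21/4 + 6)² = 265 - (¾)² = 265 - 1*9/16 = 265 - 9/16 = 4231/16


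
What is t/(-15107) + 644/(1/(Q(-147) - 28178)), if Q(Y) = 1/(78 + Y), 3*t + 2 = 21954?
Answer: -274141317940/15107 ≈ -1.8147e+7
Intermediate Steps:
t = 21952/3 (t = -⅔ + (⅓)*21954 = -⅔ + 7318 = 21952/3 ≈ 7317.3)
t/(-15107) + 644/(1/(Q(-147) - 28178)) = (21952/3)/(-15107) + 644/(1/(1/(78 - 147) - 28178)) = (21952/3)*(-1/15107) + 644/(1/(1/(-69) - 28178)) = -21952/45321 + 644/(1/(-1/69 - 28178)) = -21952/45321 + 644/(1/(-1944283/69)) = -21952/45321 + 644/(-69/1944283) = -21952/45321 + 644*(-1944283/69) = -21952/45321 - 54439924/3 = -274141317940/15107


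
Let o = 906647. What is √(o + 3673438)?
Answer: √4580085 ≈ 2140.1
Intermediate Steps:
√(o + 3673438) = √(906647 + 3673438) = √4580085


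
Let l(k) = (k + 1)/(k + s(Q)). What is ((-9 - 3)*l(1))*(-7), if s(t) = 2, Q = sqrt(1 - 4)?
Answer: 56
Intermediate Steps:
Q = I*sqrt(3) (Q = sqrt(-3) = I*sqrt(3) ≈ 1.732*I)
l(k) = (1 + k)/(2 + k) (l(k) = (k + 1)/(k + 2) = (1 + k)/(2 + k))
((-9 - 3)*l(1))*(-7) = ((-9 - 3)*((1 + 1)/(2 + 1)))*(-7) = -12*2/3*(-7) = -8*(-7) = 56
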